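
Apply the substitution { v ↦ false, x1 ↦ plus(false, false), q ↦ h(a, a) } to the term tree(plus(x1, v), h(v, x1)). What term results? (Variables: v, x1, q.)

Replace each occurrence of v with false.
Replace each occurrence of x1 with plus(false, false).
Result: tree(plus(plus(false, false), false), h(false, plus(false, false))).

tree(plus(plus(false, false), false), h(false, plus(false, false)))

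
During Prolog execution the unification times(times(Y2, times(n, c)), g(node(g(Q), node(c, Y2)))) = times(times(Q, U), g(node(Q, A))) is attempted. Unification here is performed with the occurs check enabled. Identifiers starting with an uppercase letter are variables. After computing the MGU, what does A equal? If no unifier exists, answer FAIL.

FAIL

Decompose times/2: times(Y2, times(n, c)) = times(Q, U),  g(node(g(Q), node(c, Y2))) = g(node(Q, A)).
Decompose times/2: Y2 = Q,  times(n, c) = U.
Bind Y2 := Q; substituting into the one remaining equation that mentions Y2 gives: g(node(g(Q), node(c, Q))) = g(node(Q, A)).
Bind U := times(n, c); no other remaining equation mentions U.
Decompose g/1: node(g(Q), node(c, Q)) = node(Q, A).
Decompose node/2: g(Q) = Q,  node(c, Q) = A.
Occurs check fails: Q occurs in g(Q); the equation Q = g(Q) has no finite solution.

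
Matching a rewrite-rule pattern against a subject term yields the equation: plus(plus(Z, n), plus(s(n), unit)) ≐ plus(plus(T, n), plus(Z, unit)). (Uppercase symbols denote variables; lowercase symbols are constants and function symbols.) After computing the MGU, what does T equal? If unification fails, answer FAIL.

Decompose plus/2: plus(Z, n) ≐ plus(T, n),  plus(s(n), unit) ≐ plus(Z, unit).
Decompose plus/2: Z ≐ T,  n ≐ n.
Bind Z := T; substituting into the one remaining equation that mentions Z gives: plus(s(n), unit) ≐ plus(T, unit).
Delete trivial equation n ≐ n.
Decompose plus/2: s(n) ≐ T,  unit ≐ unit.
Bind T := s(n); no other remaining equation mentions T. Substituting into the earlier binding gives Z := s(n).
Delete trivial equation unit ≐ unit.
MGU = { Z := s(n), T := s(n) }, so T := s(n).

s(n)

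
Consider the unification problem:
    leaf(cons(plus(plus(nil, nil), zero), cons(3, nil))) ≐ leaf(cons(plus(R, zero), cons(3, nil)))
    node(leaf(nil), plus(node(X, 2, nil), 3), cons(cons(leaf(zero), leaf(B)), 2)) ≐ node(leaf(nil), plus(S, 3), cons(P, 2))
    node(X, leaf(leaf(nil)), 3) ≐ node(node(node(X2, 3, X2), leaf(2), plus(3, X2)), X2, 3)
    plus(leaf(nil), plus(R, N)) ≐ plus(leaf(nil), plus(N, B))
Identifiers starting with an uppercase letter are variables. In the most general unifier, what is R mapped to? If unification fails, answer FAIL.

Decompose leaf/1: cons(plus(plus(nil, nil), zero), cons(3, nil)) ≐ cons(plus(R, zero), cons(3, nil)).
Decompose cons/2: plus(plus(nil, nil), zero) ≐ plus(R, zero),  cons(3, nil) ≐ cons(3, nil).
Decompose plus/2: plus(nil, nil) ≐ R,  zero ≐ zero.
Bind R := plus(nil, nil); substituting into the one remaining equation that mentions R gives: plus(leaf(nil), plus(plus(nil, nil), N)) ≐ plus(leaf(nil), plus(N, B)).
Delete trivial equation zero ≐ zero.
Delete trivial equation cons(3, nil) ≐ cons(3, nil).
Decompose node/3: leaf(nil) ≐ leaf(nil),  plus(node(X, 2, nil), 3) ≐ plus(S, 3),  cons(cons(leaf(zero), leaf(B)), 2) ≐ cons(P, 2).
Delete trivial equation leaf(nil) ≐ leaf(nil).
Decompose plus/2: node(X, 2, nil) ≐ S,  3 ≐ 3.
Bind S := node(X, 2, nil); no other remaining equation mentions S.
Delete trivial equation 3 ≐ 3.
Decompose cons/2: cons(leaf(zero), leaf(B)) ≐ P,  2 ≐ 2.
Bind P := cons(leaf(zero), leaf(B)); no other remaining equation mentions P.
Delete trivial equation 2 ≐ 2.
Decompose node/3: X ≐ node(node(X2, 3, X2), leaf(2), plus(3, X2)),  leaf(leaf(nil)) ≐ X2,  3 ≐ 3.
Bind X := node(node(X2, 3, X2), leaf(2), plus(3, X2)); no other remaining equation mentions X. Substituting into the earlier binding gives S := node(node(node(X2, 3, X2), leaf(2), plus(3, X2)), 2, nil).
Bind X2 := leaf(leaf(nil)); no other remaining equation mentions X2. Substituting into the earlier bindings gives S := node(node(node(leaf(leaf(nil)), 3, leaf(leaf(nil))), leaf(2), plus(3, leaf(leaf(nil)))), 2, nil), X := node(node(leaf(leaf(nil)), 3, leaf(leaf(nil))), leaf(2), plus(3, leaf(leaf(nil)))).
Delete trivial equation 3 ≐ 3.
Decompose plus/2: leaf(nil) ≐ leaf(nil),  plus(plus(nil, nil), N) ≐ plus(N, B).
Delete trivial equation leaf(nil) ≐ leaf(nil).
Decompose plus/2: plus(nil, nil) ≐ N,  N ≐ B.
Bind N := plus(nil, nil); substituting into the remaining equation gives: plus(nil, nil) ≐ B.
Bind B := plus(nil, nil). Substituting into the earlier binding gives P := cons(leaf(zero), leaf(plus(nil, nil))).
MGU = { R := plus(nil, nil), S := node(node(node(leaf(leaf(nil)), 3, leaf(leaf(nil))), leaf(2), plus(3, leaf(leaf(nil)))), 2, nil), P := cons(leaf(zero), leaf(plus(nil, nil))), X := node(node(leaf(leaf(nil)), 3, leaf(leaf(nil))), leaf(2), plus(3, leaf(leaf(nil)))), X2 := leaf(leaf(nil)), N := plus(nil, nil), B := plus(nil, nil) }, so R := plus(nil, nil).

plus(nil, nil)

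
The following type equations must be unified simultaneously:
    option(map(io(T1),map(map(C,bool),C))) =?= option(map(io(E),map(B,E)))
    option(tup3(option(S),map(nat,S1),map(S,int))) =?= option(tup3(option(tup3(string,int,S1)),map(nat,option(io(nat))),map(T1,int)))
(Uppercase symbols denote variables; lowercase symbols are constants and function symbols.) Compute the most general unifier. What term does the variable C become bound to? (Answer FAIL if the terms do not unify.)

Decompose option/1: map(io(T1),map(map(C,bool),C)) =?= map(io(E),map(B,E)).
Decompose map/2: io(T1) =?= io(E),  map(map(C,bool),C) =?= map(B,E).
Decompose io/1: T1 =?= E.
Bind T1 := E; substituting into the one remaining equation that mentions T1 gives: option(tup3(option(S),map(nat,S1),map(S,int))) =?= option(tup3(option(tup3(string,int,S1)),map(nat,option(io(nat))),map(E,int))).
Decompose map/2: map(C,bool) =?= B,  C =?= E.
Bind B := map(C,bool); no other remaining equation mentions B.
Bind C := E; no other remaining equation mentions C. Substituting into the earlier binding gives B := map(E,bool).
Decompose option/1: tup3(option(S),map(nat,S1),map(S,int)) =?= tup3(option(tup3(string,int,S1)),map(nat,option(io(nat))),map(E,int)).
Decompose tup3/3: option(S) =?= option(tup3(string,int,S1)),  map(nat,S1) =?= map(nat,option(io(nat))),  map(S,int) =?= map(E,int).
Decompose option/1: S =?= tup3(string,int,S1).
Bind S := tup3(string,int,S1); substituting into the one remaining equation that mentions S gives: map(tup3(string,int,S1),int) =?= map(E,int).
Decompose map/2: nat =?= nat,  S1 =?= option(io(nat)).
Delete trivial equation nat =?= nat.
Bind S1 := option(io(nat)); substituting into the remaining equation gives: map(tup3(string,int,option(io(nat))),int) =?= map(E,int). Substituting into the earlier binding gives S := tup3(string,int,option(io(nat))).
Decompose map/2: tup3(string,int,option(io(nat))) =?= E,  int =?= int.
Bind E := tup3(string,int,option(io(nat))); no other remaining equation mentions E. Substituting into the earlier bindings gives T1 := tup3(string,int,option(io(nat))), B := map(tup3(string,int,option(io(nat))),bool), C := tup3(string,int,option(io(nat))).
Delete trivial equation int =?= int.
MGU = { T1 -> tup3(string,int,option(io(nat))), B -> map(tup3(string,int,option(io(nat))),bool), C -> tup3(string,int,option(io(nat))), S -> tup3(string,int,option(io(nat))), S1 -> option(io(nat)), E -> tup3(string,int,option(io(nat))) }, so C -> tup3(string,int,option(io(nat))).

tup3(string,int,option(io(nat)))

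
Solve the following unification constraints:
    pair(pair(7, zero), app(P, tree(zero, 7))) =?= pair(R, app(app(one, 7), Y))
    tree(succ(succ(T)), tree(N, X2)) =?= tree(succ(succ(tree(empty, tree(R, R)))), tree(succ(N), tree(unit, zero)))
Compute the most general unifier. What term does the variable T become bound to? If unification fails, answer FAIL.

Decompose pair/2: pair(7, zero) =?= R,  app(P, tree(zero, 7)) =?= app(app(one, 7), Y).
Bind R := pair(7, zero); substituting into the one remaining equation that mentions R gives: tree(succ(succ(T)), tree(N, X2)) =?= tree(succ(succ(tree(empty, tree(pair(7, zero), pair(7, zero))))), tree(succ(N), tree(unit, zero))).
Decompose app/2: P =?= app(one, 7),  tree(zero, 7) =?= Y.
Bind P := app(one, 7); no other remaining equation mentions P.
Bind Y := tree(zero, 7); no other remaining equation mentions Y.
Decompose tree/2: succ(succ(T)) =?= succ(succ(tree(empty, tree(pair(7, zero), pair(7, zero))))),  tree(N, X2) =?= tree(succ(N), tree(unit, zero)).
Decompose succ/1: succ(T) =?= succ(tree(empty, tree(pair(7, zero), pair(7, zero)))).
Decompose succ/1: T =?= tree(empty, tree(pair(7, zero), pair(7, zero))).
Bind T := tree(empty, tree(pair(7, zero), pair(7, zero))); no other remaining equation mentions T.
Decompose tree/2: N =?= succ(N),  X2 =?= tree(unit, zero).
Occurs check fails: N occurs in succ(N); the equation N =?= succ(N) has no finite solution.

FAIL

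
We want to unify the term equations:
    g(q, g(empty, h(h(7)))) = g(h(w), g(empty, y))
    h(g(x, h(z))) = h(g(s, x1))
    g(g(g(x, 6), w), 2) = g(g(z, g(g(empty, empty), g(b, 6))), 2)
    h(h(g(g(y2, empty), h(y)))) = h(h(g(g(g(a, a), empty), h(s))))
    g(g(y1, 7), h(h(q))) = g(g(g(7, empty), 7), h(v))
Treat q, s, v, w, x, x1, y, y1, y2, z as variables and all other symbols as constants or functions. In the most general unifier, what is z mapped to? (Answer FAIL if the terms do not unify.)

Decompose g/2: q = h(w),  g(empty, h(h(7))) = g(empty, y).
Bind q := h(w); substituting into the one remaining equation that mentions q gives: g(g(y1, 7), h(h(h(w)))) = g(g(g(7, empty), 7), h(v)).
Decompose g/2: empty = empty,  h(h(7)) = y.
Delete trivial equation empty = empty.
Bind y := h(h(7)); substituting into the one remaining equation that mentions y gives: h(h(g(g(y2, empty), h(h(h(7)))))) = h(h(g(g(g(a, a), empty), h(s)))).
Decompose h/1: g(x, h(z)) = g(s, x1).
Decompose g/2: x = s,  h(z) = x1.
Bind x := s; substituting into the one remaining equation that mentions x gives: g(g(g(s, 6), w), 2) = g(g(z, g(g(empty, empty), g(b, 6))), 2).
Bind x1 := h(z); no other remaining equation mentions x1.
Decompose g/2: g(g(s, 6), w) = g(z, g(g(empty, empty), g(b, 6))),  2 = 2.
Decompose g/2: g(s, 6) = z,  w = g(g(empty, empty), g(b, 6)).
Bind z := g(s, 6); no other remaining equation mentions z. Substituting into the earlier binding gives x1 := h(g(s, 6)).
Bind w := g(g(empty, empty), g(b, 6)); substituting into the one remaining equation that mentions w gives: g(g(y1, 7), h(h(h(g(g(empty, empty), g(b, 6)))))) = g(g(g(7, empty), 7), h(v)). Substituting into the earlier binding gives q := h(g(g(empty, empty), g(b, 6))).
Delete trivial equation 2 = 2.
Decompose h/1: h(g(g(y2, empty), h(h(h(7))))) = h(g(g(g(a, a), empty), h(s))).
Decompose h/1: g(g(y2, empty), h(h(h(7)))) = g(g(g(a, a), empty), h(s)).
Decompose g/2: g(y2, empty) = g(g(a, a), empty),  h(h(h(7))) = h(s).
Decompose g/2: y2 = g(a, a),  empty = empty.
Bind y2 := g(a, a); no other remaining equation mentions y2.
Delete trivial equation empty = empty.
Decompose h/1: h(h(7)) = s.
Bind s := h(h(7)); no other remaining equation mentions s. Substituting into the earlier bindings gives x := h(h(7)), x1 := h(g(h(h(7)), 6)), z := g(h(h(7)), 6).
Decompose g/2: g(y1, 7) = g(g(7, empty), 7),  h(h(h(g(g(empty, empty), g(b, 6))))) = h(v).
Decompose g/2: y1 = g(7, empty),  7 = 7.
Bind y1 := g(7, empty); no other remaining equation mentions y1.
Delete trivial equation 7 = 7.
Decompose h/1: h(h(g(g(empty, empty), g(b, 6)))) = v.
Bind v := h(h(g(g(empty, empty), g(b, 6)))).
MGU = { q -> h(g(g(empty, empty), g(b, 6))), y -> h(h(7)), x -> h(h(7)), x1 -> h(g(h(h(7)), 6)), z -> g(h(h(7)), 6), w -> g(g(empty, empty), g(b, 6)), y2 -> g(a, a), s -> h(h(7)), y1 -> g(7, empty), v -> h(h(g(g(empty, empty), g(b, 6)))) }, so z -> g(h(h(7)), 6).

g(h(h(7)), 6)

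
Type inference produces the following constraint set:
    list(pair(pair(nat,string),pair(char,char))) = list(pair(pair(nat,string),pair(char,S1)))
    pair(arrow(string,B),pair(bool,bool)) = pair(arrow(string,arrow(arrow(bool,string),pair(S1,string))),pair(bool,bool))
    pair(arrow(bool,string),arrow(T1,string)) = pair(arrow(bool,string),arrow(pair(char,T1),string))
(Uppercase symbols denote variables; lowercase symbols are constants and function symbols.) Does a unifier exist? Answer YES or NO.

Decompose list/1: pair(pair(nat,string),pair(char,char)) = pair(pair(nat,string),pair(char,S1)).
Decompose pair/2: pair(nat,string) = pair(nat,string),  pair(char,char) = pair(char,S1).
Delete trivial equation pair(nat,string) = pair(nat,string).
Decompose pair/2: char = char,  char = S1.
Delete trivial equation char = char.
Bind S1 := char; substituting into the one remaining equation that mentions S1 gives: pair(arrow(string,B),pair(bool,bool)) = pair(arrow(string,arrow(arrow(bool,string),pair(char,string))),pair(bool,bool)).
Decompose pair/2: arrow(string,B) = arrow(string,arrow(arrow(bool,string),pair(char,string))),  pair(bool,bool) = pair(bool,bool).
Decompose arrow/2: string = string,  B = arrow(arrow(bool,string),pair(char,string)).
Delete trivial equation string = string.
Bind B := arrow(arrow(bool,string),pair(char,string)); no other remaining equation mentions B.
Delete trivial equation pair(bool,bool) = pair(bool,bool).
Decompose pair/2: arrow(bool,string) = arrow(bool,string),  arrow(T1,string) = arrow(pair(char,T1),string).
Delete trivial equation arrow(bool,string) = arrow(bool,string).
Decompose arrow/2: T1 = pair(char,T1),  string = string.
Occurs check fails: T1 occurs in pair(char,T1); the equation T1 = pair(char,T1) has no finite solution.

NO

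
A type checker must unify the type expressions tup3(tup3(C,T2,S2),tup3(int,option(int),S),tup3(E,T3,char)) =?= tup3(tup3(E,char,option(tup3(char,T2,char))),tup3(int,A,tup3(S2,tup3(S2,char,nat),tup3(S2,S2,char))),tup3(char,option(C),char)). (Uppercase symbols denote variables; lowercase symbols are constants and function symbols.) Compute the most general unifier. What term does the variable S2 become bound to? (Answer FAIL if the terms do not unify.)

option(tup3(char,char,char))

Decompose tup3/3: tup3(C,T2,S2) =?= tup3(E,char,option(tup3(char,T2,char))),  tup3(int,option(int),S) =?= tup3(int,A,tup3(S2,tup3(S2,char,nat),tup3(S2,S2,char))),  tup3(E,T3,char) =?= tup3(char,option(C),char).
Decompose tup3/3: C =?= E,  T2 =?= char,  S2 =?= option(tup3(char,T2,char)).
Bind C := E; substituting into the one remaining equation that mentions C gives: tup3(E,T3,char) =?= tup3(char,option(E),char).
Bind T2 := char; substituting into the one remaining equation that mentions T2 gives: S2 =?= option(tup3(char,char,char)).
Bind S2 := option(tup3(char,char,char)); substituting into the one remaining equation that mentions S2 gives: tup3(int,option(int),S) =?= tup3(int,A,tup3(option(tup3(char,char,char)),tup3(option(tup3(char,char,char)),char,nat),tup3(option(tup3(char,char,char)),option(tup3(char,char,char)),char))).
Decompose tup3/3: int =?= int,  option(int) =?= A,  S =?= tup3(option(tup3(char,char,char)),tup3(option(tup3(char,char,char)),char,nat),tup3(option(tup3(char,char,char)),option(tup3(char,char,char)),char)).
Delete trivial equation int =?= int.
Bind A := option(int); no other remaining equation mentions A.
Bind S := tup3(option(tup3(char,char,char)),tup3(option(tup3(char,char,char)),char,nat),tup3(option(tup3(char,char,char)),option(tup3(char,char,char)),char)); no other remaining equation mentions S.
Decompose tup3/3: E =?= char,  T3 =?= option(E),  char =?= char.
Bind E := char; substituting into the one remaining equation that mentions E gives: T3 =?= option(char). Substituting into the earlier binding gives C := char.
Bind T3 := option(char); no other remaining equation mentions T3.
Delete trivial equation char =?= char.
MGU = { C ↦ char, T2 ↦ char, S2 ↦ option(tup3(char,char,char)), A ↦ option(int), S ↦ tup3(option(tup3(char,char,char)),tup3(option(tup3(char,char,char)),char,nat),tup3(option(tup3(char,char,char)),option(tup3(char,char,char)),char)), E ↦ char, T3 ↦ option(char) }, so S2 ↦ option(tup3(char,char,char)).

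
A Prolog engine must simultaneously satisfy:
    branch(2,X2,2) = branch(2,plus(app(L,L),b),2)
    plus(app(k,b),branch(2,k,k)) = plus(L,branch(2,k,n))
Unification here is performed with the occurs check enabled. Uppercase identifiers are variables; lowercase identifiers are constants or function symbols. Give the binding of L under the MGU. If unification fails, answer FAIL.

Decompose branch/3: 2 = 2,  X2 = plus(app(L,L),b),  2 = 2.
Delete trivial equation 2 = 2.
Bind X2 := plus(app(L,L),b); no other remaining equation mentions X2.
Delete trivial equation 2 = 2.
Decompose plus/2: app(k,b) = L,  branch(2,k,k) = branch(2,k,n).
Bind L := app(k,b); no other remaining equation mentions L. Substituting into the earlier binding gives X2 := plus(app(app(k,b),app(k,b)),b).
Decompose branch/3: 2 = 2,  k = k,  k = n.
Delete trivial equation 2 = 2.
Delete trivial equation k = k.
Clash: constants k and n differ; no unifier exists.

FAIL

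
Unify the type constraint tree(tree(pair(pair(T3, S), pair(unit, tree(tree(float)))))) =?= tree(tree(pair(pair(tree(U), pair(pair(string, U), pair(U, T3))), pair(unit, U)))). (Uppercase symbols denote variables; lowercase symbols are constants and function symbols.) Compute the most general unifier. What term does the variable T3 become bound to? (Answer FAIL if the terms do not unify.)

tree(tree(tree(float)))

Decompose tree/1: tree(pair(pair(T3, S), pair(unit, tree(tree(float))))) =?= tree(pair(pair(tree(U), pair(pair(string, U), pair(U, T3))), pair(unit, U))).
Decompose tree/1: pair(pair(T3, S), pair(unit, tree(tree(float)))) =?= pair(pair(tree(U), pair(pair(string, U), pair(U, T3))), pair(unit, U)).
Decompose pair/2: pair(T3, S) =?= pair(tree(U), pair(pair(string, U), pair(U, T3))),  pair(unit, tree(tree(float))) =?= pair(unit, U).
Decompose pair/2: T3 =?= tree(U),  S =?= pair(pair(string, U), pair(U, T3)).
Bind T3 := tree(U); substituting into the one remaining equation that mentions T3 gives: S =?= pair(pair(string, U), pair(U, tree(U))).
Bind S := pair(pair(string, U), pair(U, tree(U))); no other remaining equation mentions S.
Decompose pair/2: unit =?= unit,  tree(tree(float)) =?= U.
Delete trivial equation unit =?= unit.
Bind U := tree(tree(float)). Substituting into the earlier bindings gives T3 := tree(tree(tree(float))), S := pair(pair(string, tree(tree(float))), pair(tree(tree(float)), tree(tree(tree(float))))).
MGU = { T3 := tree(tree(tree(float))), S := pair(pair(string, tree(tree(float))), pair(tree(tree(float)), tree(tree(tree(float))))), U := tree(tree(float)) }, so T3 := tree(tree(tree(float))).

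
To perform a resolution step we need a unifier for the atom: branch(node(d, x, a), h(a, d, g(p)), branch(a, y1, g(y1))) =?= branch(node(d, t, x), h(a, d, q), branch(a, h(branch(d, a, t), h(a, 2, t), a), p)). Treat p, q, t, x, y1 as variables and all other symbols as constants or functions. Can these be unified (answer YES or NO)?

YES

Decompose branch/3: node(d, x, a) =?= node(d, t, x),  h(a, d, g(p)) =?= h(a, d, q),  branch(a, y1, g(y1)) =?= branch(a, h(branch(d, a, t), h(a, 2, t), a), p).
Decompose node/3: d =?= d,  x =?= t,  a =?= x.
Delete trivial equation d =?= d.
Bind x := t; substituting into the one remaining equation that mentions x gives: a =?= t.
Bind t := a; substituting into the one remaining equation that mentions t gives: branch(a, y1, g(y1)) =?= branch(a, h(branch(d, a, a), h(a, 2, a), a), p). Substituting into the earlier binding gives x := a.
Decompose h/3: a =?= a,  d =?= d,  g(p) =?= q.
Delete trivial equation a =?= a.
Delete trivial equation d =?= d.
Bind q := g(p); no other remaining equation mentions q.
Decompose branch/3: a =?= a,  y1 =?= h(branch(d, a, a), h(a, 2, a), a),  g(y1) =?= p.
Delete trivial equation a =?= a.
Bind y1 := h(branch(d, a, a), h(a, 2, a), a); substituting into the remaining equation gives: g(h(branch(d, a, a), h(a, 2, a), a)) =?= p.
Bind p := g(h(branch(d, a, a), h(a, 2, a), a)). Substituting into the earlier binding gives q := g(g(h(branch(d, a, a), h(a, 2, a), a))).
No equations remain and no clash or occurs-check failure arose, so a unifier exists.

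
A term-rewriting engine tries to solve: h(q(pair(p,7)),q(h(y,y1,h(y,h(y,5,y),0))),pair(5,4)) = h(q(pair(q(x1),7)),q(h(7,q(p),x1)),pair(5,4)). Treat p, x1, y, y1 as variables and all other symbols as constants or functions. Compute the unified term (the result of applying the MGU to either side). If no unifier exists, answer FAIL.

h(q(pair(q(h(7,h(7,5,7),0)),7)),q(h(7,q(q(h(7,h(7,5,7),0))),h(7,h(7,5,7),0))),pair(5,4))

Decompose h/3: q(pair(p,7)) = q(pair(q(x1),7)),  q(h(y,y1,h(y,h(y,5,y),0))) = q(h(7,q(p),x1)),  pair(5,4) = pair(5,4).
Decompose q/1: pair(p,7) = pair(q(x1),7).
Decompose pair/2: p = q(x1),  7 = 7.
Bind p := q(x1); substituting into the one remaining equation that mentions p gives: q(h(y,y1,h(y,h(y,5,y),0))) = q(h(7,q(q(x1)),x1)).
Delete trivial equation 7 = 7.
Decompose q/1: h(y,y1,h(y,h(y,5,y),0)) = h(7,q(q(x1)),x1).
Decompose h/3: y = 7,  y1 = q(q(x1)),  h(y,h(y,5,y),0) = x1.
Bind y := 7; substituting into the one remaining equation that mentions y gives: h(7,h(7,5,7),0) = x1.
Bind y1 := q(q(x1)); no other remaining equation mentions y1.
Bind x1 := h(7,h(7,5,7),0); no other remaining equation mentions x1. Substituting into the earlier bindings gives p := q(h(7,h(7,5,7),0)), y1 := q(q(h(7,h(7,5,7),0))).
Delete trivial equation pair(5,4) = pair(5,4).
Applying the MGU to either side gives h(q(pair(q(h(7,h(7,5,7),0)),7)),q(h(7,q(q(h(7,h(7,5,7),0))),h(7,h(7,5,7),0))),pair(5,4)).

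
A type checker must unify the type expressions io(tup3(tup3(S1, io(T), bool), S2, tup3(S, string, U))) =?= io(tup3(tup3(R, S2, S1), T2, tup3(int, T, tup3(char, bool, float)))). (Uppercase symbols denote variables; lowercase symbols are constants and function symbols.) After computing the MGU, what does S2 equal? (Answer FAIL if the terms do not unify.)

Decompose io/1: tup3(tup3(S1, io(T), bool), S2, tup3(S, string, U)) =?= tup3(tup3(R, S2, S1), T2, tup3(int, T, tup3(char, bool, float))).
Decompose tup3/3: tup3(S1, io(T), bool) =?= tup3(R, S2, S1),  S2 =?= T2,  tup3(S, string, U) =?= tup3(int, T, tup3(char, bool, float)).
Decompose tup3/3: S1 =?= R,  io(T) =?= S2,  bool =?= S1.
Bind S1 := R; substituting into the one remaining equation that mentions S1 gives: bool =?= R.
Bind S2 := io(T); substituting into the one remaining equation that mentions S2 gives: io(T) =?= T2.
Bind R := bool; no other remaining equation mentions R. Substituting into the earlier binding gives S1 := bool.
Bind T2 := io(T); no other remaining equation mentions T2.
Decompose tup3/3: S =?= int,  string =?= T,  U =?= tup3(char, bool, float).
Bind S := int; no other remaining equation mentions S.
Bind T := string; no other remaining equation mentions T. Substituting into the earlier bindings gives S2 := io(string), T2 := io(string).
Bind U := tup3(char, bool, float).
MGU = { S1 := bool, S2 := io(string), R := bool, T2 := io(string), S := int, T := string, U := tup3(char, bool, float) }, so S2 := io(string).

io(string)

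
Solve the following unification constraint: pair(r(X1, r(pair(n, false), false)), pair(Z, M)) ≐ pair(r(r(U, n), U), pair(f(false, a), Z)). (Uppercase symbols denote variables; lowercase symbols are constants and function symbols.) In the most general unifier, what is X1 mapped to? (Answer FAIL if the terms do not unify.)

Decompose pair/2: r(X1, r(pair(n, false), false)) ≐ r(r(U, n), U),  pair(Z, M) ≐ pair(f(false, a), Z).
Decompose r/2: X1 ≐ r(U, n),  r(pair(n, false), false) ≐ U.
Bind X1 := r(U, n); no other remaining equation mentions X1.
Bind U := r(pair(n, false), false); no other remaining equation mentions U. Substituting into the earlier binding gives X1 := r(r(pair(n, false), false), n).
Decompose pair/2: Z ≐ f(false, a),  M ≐ Z.
Bind Z := f(false, a); substituting into the remaining equation gives: M ≐ f(false, a).
Bind M := f(false, a).
MGU = { X1 ↦ r(r(pair(n, false), false), n), U ↦ r(pair(n, false), false), Z ↦ f(false, a), M ↦ f(false, a) }, so X1 ↦ r(r(pair(n, false), false), n).

r(r(pair(n, false), false), n)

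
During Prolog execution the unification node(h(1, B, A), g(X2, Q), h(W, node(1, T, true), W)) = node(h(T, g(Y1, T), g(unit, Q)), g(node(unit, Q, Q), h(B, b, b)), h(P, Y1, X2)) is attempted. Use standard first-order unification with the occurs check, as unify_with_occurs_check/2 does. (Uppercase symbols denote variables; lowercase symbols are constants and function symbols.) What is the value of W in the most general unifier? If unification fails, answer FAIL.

Decompose node/3: h(1, B, A) = h(T, g(Y1, T), g(unit, Q)),  g(X2, Q) = g(node(unit, Q, Q), h(B, b, b)),  h(W, node(1, T, true), W) = h(P, Y1, X2).
Decompose h/3: 1 = T,  B = g(Y1, T),  A = g(unit, Q).
Bind T := 1; substituting into the 2 remaining equations that mention T gives: B = g(Y1, 1),  h(W, node(1, 1, true), W) = h(P, Y1, X2).
Bind B := g(Y1, 1); substituting into the one remaining equation that mentions B gives: g(X2, Q) = g(node(unit, Q, Q), h(g(Y1, 1), b, b)).
Bind A := g(unit, Q); no other remaining equation mentions A.
Decompose g/2: X2 = node(unit, Q, Q),  Q = h(g(Y1, 1), b, b).
Bind X2 := node(unit, Q, Q); substituting into the one remaining equation that mentions X2 gives: h(W, node(1, 1, true), W) = h(P, Y1, node(unit, Q, Q)).
Bind Q := h(g(Y1, 1), b, b); substituting into the remaining equation gives: h(W, node(1, 1, true), W) = h(P, Y1, node(unit, h(g(Y1, 1), b, b), h(g(Y1, 1), b, b))). Substituting into the earlier bindings gives A := g(unit, h(g(Y1, 1), b, b)), X2 := node(unit, h(g(Y1, 1), b, b), h(g(Y1, 1), b, b)).
Decompose h/3: W = P,  node(1, 1, true) = Y1,  W = node(unit, h(g(Y1, 1), b, b), h(g(Y1, 1), b, b)).
Bind W := P; substituting into the one remaining equation that mentions W gives: P = node(unit, h(g(Y1, 1), b, b), h(g(Y1, 1), b, b)).
Bind Y1 := node(1, 1, true); substituting into the remaining equation gives: P = node(unit, h(g(node(1, 1, true), 1), b, b), h(g(node(1, 1, true), 1), b, b)). Substituting into the earlier bindings gives B := g(node(1, 1, true), 1), A := g(unit, h(g(node(1, 1, true), 1), b, b)), X2 := node(unit, h(g(node(1, 1, true), 1), b, b), h(g(node(1, 1, true), 1), b, b)), Q := h(g(node(1, 1, true), 1), b, b).
Bind P := node(unit, h(g(node(1, 1, true), 1), b, b), h(g(node(1, 1, true), 1), b, b)). Substituting into the earlier binding gives W := node(unit, h(g(node(1, 1, true), 1), b, b), h(g(node(1, 1, true), 1), b, b)).
MGU = { T ↦ 1, B ↦ g(node(1, 1, true), 1), A ↦ g(unit, h(g(node(1, 1, true), 1), b, b)), X2 ↦ node(unit, h(g(node(1, 1, true), 1), b, b), h(g(node(1, 1, true), 1), b, b)), Q ↦ h(g(node(1, 1, true), 1), b, b), W ↦ node(unit, h(g(node(1, 1, true), 1), b, b), h(g(node(1, 1, true), 1), b, b)), Y1 ↦ node(1, 1, true), P ↦ node(unit, h(g(node(1, 1, true), 1), b, b), h(g(node(1, 1, true), 1), b, b)) }, so W ↦ node(unit, h(g(node(1, 1, true), 1), b, b), h(g(node(1, 1, true), 1), b, b)).

node(unit, h(g(node(1, 1, true), 1), b, b), h(g(node(1, 1, true), 1), b, b))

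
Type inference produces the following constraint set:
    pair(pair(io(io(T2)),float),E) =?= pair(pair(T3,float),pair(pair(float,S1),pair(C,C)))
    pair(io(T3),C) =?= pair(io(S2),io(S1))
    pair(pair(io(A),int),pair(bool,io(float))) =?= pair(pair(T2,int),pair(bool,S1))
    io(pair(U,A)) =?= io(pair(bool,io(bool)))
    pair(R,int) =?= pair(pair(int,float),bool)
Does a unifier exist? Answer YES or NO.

NO

Decompose pair/2: pair(io(io(T2)),float) =?= pair(T3,float),  E =?= pair(pair(float,S1),pair(C,C)).
Decompose pair/2: io(io(T2)) =?= T3,  float =?= float.
Bind T3 := io(io(T2)); substituting into the one remaining equation that mentions T3 gives: pair(io(io(io(T2))),C) =?= pair(io(S2),io(S1)).
Delete trivial equation float =?= float.
Bind E := pair(pair(float,S1),pair(C,C)); no other remaining equation mentions E.
Decompose pair/2: io(io(io(T2))) =?= io(S2),  C =?= io(S1).
Decompose io/1: io(io(T2)) =?= S2.
Bind S2 := io(io(T2)); no other remaining equation mentions S2.
Bind C := io(S1); no other remaining equation mentions C. Substituting into the earlier binding gives E := pair(pair(float,S1),pair(io(S1),io(S1))).
Decompose pair/2: pair(io(A),int) =?= pair(T2,int),  pair(bool,io(float)) =?= pair(bool,S1).
Decompose pair/2: io(A) =?= T2,  int =?= int.
Bind T2 := io(A); no other remaining equation mentions T2. Substituting into the earlier bindings gives T3 := io(io(io(A))), S2 := io(io(io(A))).
Delete trivial equation int =?= int.
Decompose pair/2: bool =?= bool,  io(float) =?= S1.
Delete trivial equation bool =?= bool.
Bind S1 := io(float); no other remaining equation mentions S1. Substituting into the earlier bindings gives E := pair(pair(float,io(float)),pair(io(io(float)),io(io(float)))), C := io(io(float)).
Decompose io/1: pair(U,A) =?= pair(bool,io(bool)).
Decompose pair/2: U =?= bool,  A =?= io(bool).
Bind U := bool; no other remaining equation mentions U.
Bind A := io(bool); no other remaining equation mentions A. Substituting into the earlier bindings gives T3 := io(io(io(io(bool)))), S2 := io(io(io(io(bool)))), T2 := io(io(bool)).
Decompose pair/2: R =?= pair(int,float),  int =?= bool.
Bind R := pair(int,float); no other remaining equation mentions R.
Clash: constants int and bool differ; no unifier exists.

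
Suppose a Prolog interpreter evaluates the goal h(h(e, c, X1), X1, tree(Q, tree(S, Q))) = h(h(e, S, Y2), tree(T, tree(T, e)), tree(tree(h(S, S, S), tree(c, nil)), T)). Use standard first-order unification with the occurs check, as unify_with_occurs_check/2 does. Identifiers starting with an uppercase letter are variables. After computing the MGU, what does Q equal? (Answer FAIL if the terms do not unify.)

Decompose h/3: h(e, c, X1) = h(e, S, Y2),  X1 = tree(T, tree(T, e)),  tree(Q, tree(S, Q)) = tree(tree(h(S, S, S), tree(c, nil)), T).
Decompose h/3: e = e,  c = S,  X1 = Y2.
Delete trivial equation e = e.
Bind S := c; substituting into the one remaining equation that mentions S gives: tree(Q, tree(c, Q)) = tree(tree(h(c, c, c), tree(c, nil)), T).
Bind X1 := Y2; substituting into the one remaining equation that mentions X1 gives: Y2 = tree(T, tree(T, e)).
Bind Y2 := tree(T, tree(T, e)); no other remaining equation mentions Y2. Substituting into the earlier binding gives X1 := tree(T, tree(T, e)).
Decompose tree/2: Q = tree(h(c, c, c), tree(c, nil)),  tree(c, Q) = T.
Bind Q := tree(h(c, c, c), tree(c, nil)); substituting into the remaining equation gives: tree(c, tree(h(c, c, c), tree(c, nil))) = T.
Bind T := tree(c, tree(h(c, c, c), tree(c, nil))). Substituting into the earlier bindings gives X1 := tree(tree(c, tree(h(c, c, c), tree(c, nil))), tree(tree(c, tree(h(c, c, c), tree(c, nil))), e)), Y2 := tree(tree(c, tree(h(c, c, c), tree(c, nil))), tree(tree(c, tree(h(c, c, c), tree(c, nil))), e)).
MGU = { S ↦ c, X1 ↦ tree(tree(c, tree(h(c, c, c), tree(c, nil))), tree(tree(c, tree(h(c, c, c), tree(c, nil))), e)), Y2 ↦ tree(tree(c, tree(h(c, c, c), tree(c, nil))), tree(tree(c, tree(h(c, c, c), tree(c, nil))), e)), Q ↦ tree(h(c, c, c), tree(c, nil)), T ↦ tree(c, tree(h(c, c, c), tree(c, nil))) }, so Q ↦ tree(h(c, c, c), tree(c, nil)).

tree(h(c, c, c), tree(c, nil))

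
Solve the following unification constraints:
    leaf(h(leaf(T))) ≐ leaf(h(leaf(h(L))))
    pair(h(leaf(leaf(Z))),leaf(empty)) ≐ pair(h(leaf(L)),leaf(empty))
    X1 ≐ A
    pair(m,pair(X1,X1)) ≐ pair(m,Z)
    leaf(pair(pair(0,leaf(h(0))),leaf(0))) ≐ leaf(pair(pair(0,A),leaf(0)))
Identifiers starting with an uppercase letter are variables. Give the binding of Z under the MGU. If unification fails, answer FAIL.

pair(leaf(h(0)),leaf(h(0)))

Decompose leaf/1: h(leaf(T)) ≐ h(leaf(h(L))).
Decompose h/1: leaf(T) ≐ leaf(h(L)).
Decompose leaf/1: T ≐ h(L).
Bind T := h(L); no other remaining equation mentions T.
Decompose pair/2: h(leaf(leaf(Z))) ≐ h(leaf(L)),  leaf(empty) ≐ leaf(empty).
Decompose h/1: leaf(leaf(Z)) ≐ leaf(L).
Decompose leaf/1: leaf(Z) ≐ L.
Bind L := leaf(Z); no other remaining equation mentions L. Substituting into the earlier binding gives T := h(leaf(Z)).
Delete trivial equation leaf(empty) ≐ leaf(empty).
Bind X1 := A; substituting into the one remaining equation that mentions X1 gives: pair(m,pair(A,A)) ≐ pair(m,Z).
Decompose pair/2: m ≐ m,  pair(A,A) ≐ Z.
Delete trivial equation m ≐ m.
Bind Z := pair(A,A); no other remaining equation mentions Z. Substituting into the earlier bindings gives T := h(leaf(pair(A,A))), L := leaf(pair(A,A)).
Decompose leaf/1: pair(pair(0,leaf(h(0))),leaf(0)) ≐ pair(pair(0,A),leaf(0)).
Decompose pair/2: pair(0,leaf(h(0))) ≐ pair(0,A),  leaf(0) ≐ leaf(0).
Decompose pair/2: 0 ≐ 0,  leaf(h(0)) ≐ A.
Delete trivial equation 0 ≐ 0.
Bind A := leaf(h(0)); no other remaining equation mentions A. Substituting into the earlier bindings gives T := h(leaf(pair(leaf(h(0)),leaf(h(0))))), L := leaf(pair(leaf(h(0)),leaf(h(0)))), X1 := leaf(h(0)), Z := pair(leaf(h(0)),leaf(h(0))).
Delete trivial equation leaf(0) ≐ leaf(0).
MGU = { T := h(leaf(pair(leaf(h(0)),leaf(h(0))))), L := leaf(pair(leaf(h(0)),leaf(h(0)))), X1 := leaf(h(0)), Z := pair(leaf(h(0)),leaf(h(0))), A := leaf(h(0)) }, so Z := pair(leaf(h(0)),leaf(h(0))).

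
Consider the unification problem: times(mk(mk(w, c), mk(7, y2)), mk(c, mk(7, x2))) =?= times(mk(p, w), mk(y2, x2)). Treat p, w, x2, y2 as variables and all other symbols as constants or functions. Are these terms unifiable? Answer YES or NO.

Decompose times/2: mk(mk(w, c), mk(7, y2)) =?= mk(p, w),  mk(c, mk(7, x2)) =?= mk(y2, x2).
Decompose mk/2: mk(w, c) =?= p,  mk(7, y2) =?= w.
Bind p := mk(w, c); no other remaining equation mentions p.
Bind w := mk(7, y2); no other remaining equation mentions w. Substituting into the earlier binding gives p := mk(mk(7, y2), c).
Decompose mk/2: c =?= y2,  mk(7, x2) =?= x2.
Bind y2 := c; no other remaining equation mentions y2. Substituting into the earlier bindings gives p := mk(mk(7, c), c), w := mk(7, c).
Occurs check fails: x2 occurs in mk(7, x2); the equation x2 =?= mk(7, x2) has no finite solution.

NO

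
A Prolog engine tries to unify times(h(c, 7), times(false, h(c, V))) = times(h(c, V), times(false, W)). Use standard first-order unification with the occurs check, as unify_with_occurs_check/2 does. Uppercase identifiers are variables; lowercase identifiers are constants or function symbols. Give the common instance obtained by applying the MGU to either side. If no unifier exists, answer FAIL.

Decompose times/2: h(c, 7) = h(c, V),  times(false, h(c, V)) = times(false, W).
Decompose h/2: c = c,  7 = V.
Delete trivial equation c = c.
Bind V := 7; substituting into the remaining equation gives: times(false, h(c, 7)) = times(false, W).
Decompose times/2: false = false,  h(c, 7) = W.
Delete trivial equation false = false.
Bind W := h(c, 7).
Applying the MGU to either side gives times(h(c, 7), times(false, h(c, 7))).

times(h(c, 7), times(false, h(c, 7)))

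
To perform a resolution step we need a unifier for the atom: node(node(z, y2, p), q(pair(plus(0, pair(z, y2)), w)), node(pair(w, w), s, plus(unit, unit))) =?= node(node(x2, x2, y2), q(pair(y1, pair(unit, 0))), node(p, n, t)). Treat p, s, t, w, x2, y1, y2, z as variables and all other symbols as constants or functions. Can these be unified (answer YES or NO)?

Decompose node/3: node(z, y2, p) =?= node(x2, x2, y2),  q(pair(plus(0, pair(z, y2)), w)) =?= q(pair(y1, pair(unit, 0))),  node(pair(w, w), s, plus(unit, unit)) =?= node(p, n, t).
Decompose node/3: z =?= x2,  y2 =?= x2,  p =?= y2.
Bind z := x2; substituting into the one remaining equation that mentions z gives: q(pair(plus(0, pair(x2, y2)), w)) =?= q(pair(y1, pair(unit, 0))).
Bind y2 := x2; substituting into the 2 remaining equations that mention y2 gives: p =?= x2,  q(pair(plus(0, pair(x2, x2)), w)) =?= q(pair(y1, pair(unit, 0))).
Bind p := x2; substituting into the one remaining equation that mentions p gives: node(pair(w, w), s, plus(unit, unit)) =?= node(x2, n, t).
Decompose q/1: pair(plus(0, pair(x2, x2)), w) =?= pair(y1, pair(unit, 0)).
Decompose pair/2: plus(0, pair(x2, x2)) =?= y1,  w =?= pair(unit, 0).
Bind y1 := plus(0, pair(x2, x2)); no other remaining equation mentions y1.
Bind w := pair(unit, 0); substituting into the remaining equation gives: node(pair(pair(unit, 0), pair(unit, 0)), s, plus(unit, unit)) =?= node(x2, n, t).
Decompose node/3: pair(pair(unit, 0), pair(unit, 0)) =?= x2,  s =?= n,  plus(unit, unit) =?= t.
Bind x2 := pair(pair(unit, 0), pair(unit, 0)); no other remaining equation mentions x2. Substituting into the earlier bindings gives z := pair(pair(unit, 0), pair(unit, 0)), y2 := pair(pair(unit, 0), pair(unit, 0)), p := pair(pair(unit, 0), pair(unit, 0)), y1 := plus(0, pair(pair(pair(unit, 0), pair(unit, 0)), pair(pair(unit, 0), pair(unit, 0)))).
Bind s := n; no other remaining equation mentions s.
Bind t := plus(unit, unit).
No equations remain and no clash or occurs-check failure arose, so a unifier exists.

YES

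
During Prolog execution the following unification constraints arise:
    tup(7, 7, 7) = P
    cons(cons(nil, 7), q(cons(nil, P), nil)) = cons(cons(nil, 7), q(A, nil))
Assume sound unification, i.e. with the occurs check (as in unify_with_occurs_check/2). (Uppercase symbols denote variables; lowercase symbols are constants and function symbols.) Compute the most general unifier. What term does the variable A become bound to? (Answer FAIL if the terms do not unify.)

Bind P := tup(7, 7, 7); substituting into the remaining equation gives: cons(cons(nil, 7), q(cons(nil, tup(7, 7, 7)), nil)) = cons(cons(nil, 7), q(A, nil)).
Decompose cons/2: cons(nil, 7) = cons(nil, 7),  q(cons(nil, tup(7, 7, 7)), nil) = q(A, nil).
Delete trivial equation cons(nil, 7) = cons(nil, 7).
Decompose q/2: cons(nil, tup(7, 7, 7)) = A,  nil = nil.
Bind A := cons(nil, tup(7, 7, 7)); no other remaining equation mentions A.
Delete trivial equation nil = nil.
MGU = { P = tup(7, 7, 7), A = cons(nil, tup(7, 7, 7)) }, so A = cons(nil, tup(7, 7, 7)).

cons(nil, tup(7, 7, 7))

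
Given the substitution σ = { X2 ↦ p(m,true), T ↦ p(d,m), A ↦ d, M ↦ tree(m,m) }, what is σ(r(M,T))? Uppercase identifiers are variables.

Replace each occurrence of T with p(d,m).
Replace each occurrence of M with tree(m,m).
Result: r(tree(m,m),p(d,m)).

r(tree(m,m),p(d,m))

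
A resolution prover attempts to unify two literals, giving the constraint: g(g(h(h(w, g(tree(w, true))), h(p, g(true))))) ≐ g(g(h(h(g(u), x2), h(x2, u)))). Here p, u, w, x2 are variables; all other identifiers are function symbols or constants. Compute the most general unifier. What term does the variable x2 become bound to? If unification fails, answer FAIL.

g(tree(g(g(true)), true))

Decompose g/1: g(h(h(w, g(tree(w, true))), h(p, g(true)))) ≐ g(h(h(g(u), x2), h(x2, u))).
Decompose g/1: h(h(w, g(tree(w, true))), h(p, g(true))) ≐ h(h(g(u), x2), h(x2, u)).
Decompose h/2: h(w, g(tree(w, true))) ≐ h(g(u), x2),  h(p, g(true)) ≐ h(x2, u).
Decompose h/2: w ≐ g(u),  g(tree(w, true)) ≐ x2.
Bind w := g(u); substituting into the one remaining equation that mentions w gives: g(tree(g(u), true)) ≐ x2.
Bind x2 := g(tree(g(u), true)); substituting into the remaining equation gives: h(p, g(true)) ≐ h(g(tree(g(u), true)), u).
Decompose h/2: p ≐ g(tree(g(u), true)),  g(true) ≐ u.
Bind p := g(tree(g(u), true)); no other remaining equation mentions p.
Bind u := g(true). Substituting into the earlier bindings gives w := g(g(true)), x2 := g(tree(g(g(true)), true)), p := g(tree(g(g(true)), true)).
MGU = { w -> g(g(true)), x2 -> g(tree(g(g(true)), true)), p -> g(tree(g(g(true)), true)), u -> g(true) }, so x2 -> g(tree(g(g(true)), true)).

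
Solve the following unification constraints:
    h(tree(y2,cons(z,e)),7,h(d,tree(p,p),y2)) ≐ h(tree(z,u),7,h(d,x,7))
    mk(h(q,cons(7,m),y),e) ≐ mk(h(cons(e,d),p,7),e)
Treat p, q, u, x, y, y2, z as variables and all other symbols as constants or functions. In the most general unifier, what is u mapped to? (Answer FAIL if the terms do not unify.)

cons(7,e)

Decompose h/3: tree(y2,cons(z,e)) ≐ tree(z,u),  7 ≐ 7,  h(d,tree(p,p),y2) ≐ h(d,x,7).
Decompose tree/2: y2 ≐ z,  cons(z,e) ≐ u.
Bind y2 := z; substituting into the one remaining equation that mentions y2 gives: h(d,tree(p,p),z) ≐ h(d,x,7).
Bind u := cons(z,e); no other remaining equation mentions u.
Delete trivial equation 7 ≐ 7.
Decompose h/3: d ≐ d,  tree(p,p) ≐ x,  z ≐ 7.
Delete trivial equation d ≐ d.
Bind x := tree(p,p); no other remaining equation mentions x.
Bind z := 7; no other remaining equation mentions z. Substituting into the earlier bindings gives y2 := 7, u := cons(7,e).
Decompose mk/2: h(q,cons(7,m),y) ≐ h(cons(e,d),p,7),  e ≐ e.
Decompose h/3: q ≐ cons(e,d),  cons(7,m) ≐ p,  y ≐ 7.
Bind q := cons(e,d); no other remaining equation mentions q.
Bind p := cons(7,m); no other remaining equation mentions p. Substituting into the earlier binding gives x := tree(cons(7,m),cons(7,m)).
Bind y := 7; no other remaining equation mentions y.
Delete trivial equation e ≐ e.
MGU = { y2 -> 7, u -> cons(7,e), x -> tree(cons(7,m),cons(7,m)), z -> 7, q -> cons(e,d), p -> cons(7,m), y -> 7 }, so u -> cons(7,e).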